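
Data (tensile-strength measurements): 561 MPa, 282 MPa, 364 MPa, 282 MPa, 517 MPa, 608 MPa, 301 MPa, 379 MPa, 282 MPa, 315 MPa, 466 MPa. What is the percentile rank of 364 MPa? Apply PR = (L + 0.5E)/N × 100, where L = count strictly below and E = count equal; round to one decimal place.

N = 11.
Strictly below 364: 5. Equal to 364: 1.
PR = (5 + 0.5·1)/11 × 100 = 50.0

50.0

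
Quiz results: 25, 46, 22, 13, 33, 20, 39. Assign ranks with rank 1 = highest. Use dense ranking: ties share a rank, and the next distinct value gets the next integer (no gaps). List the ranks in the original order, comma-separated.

Sorted (descending): 46, 39, 33, 25, 22, 20, 13
No ties — each value takes its position as its rank.

4, 1, 5, 7, 3, 6, 2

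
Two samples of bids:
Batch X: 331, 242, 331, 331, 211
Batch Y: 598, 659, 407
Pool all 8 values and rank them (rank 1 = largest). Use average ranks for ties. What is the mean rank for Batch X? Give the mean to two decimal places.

Sorted (descending): 659, 598, 407, 331, 331, 331, 242, 211
The 3 values of 331 occupy positions 4–6 → average rank 5.
Batch X values → pooled ranks: 331→5, 242→7, 331→5, 331→5, 211→8
Mean rank = (5 + 7 + 5 + 5 + 8) / 5 = 6.00

6.00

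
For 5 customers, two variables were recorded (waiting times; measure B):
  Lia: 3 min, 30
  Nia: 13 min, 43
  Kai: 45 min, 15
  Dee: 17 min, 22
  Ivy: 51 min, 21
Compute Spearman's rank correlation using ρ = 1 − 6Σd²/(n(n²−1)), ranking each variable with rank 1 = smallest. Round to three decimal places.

Ranks of variable 1: 1, 2, 4, 3, 5
Ranks of variable 2: 4, 5, 1, 3, 2
d = r₁ − r₂: -3, -3, 3, 0, 3
d²: 9, 9, 9, 0, 9; Σd² = 36
ρ = 1 − 6·36/(5·24) = 1 − 216/120 = -0.800

-0.800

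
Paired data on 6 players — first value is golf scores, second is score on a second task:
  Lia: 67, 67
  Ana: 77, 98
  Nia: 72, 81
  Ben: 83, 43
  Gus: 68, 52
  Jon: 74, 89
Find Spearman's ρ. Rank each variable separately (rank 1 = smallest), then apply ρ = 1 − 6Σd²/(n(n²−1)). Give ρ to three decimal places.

0.086

Ranks of variable 1: 1, 5, 3, 6, 2, 4
Ranks of variable 2: 3, 6, 4, 1, 2, 5
d = r₁ − r₂: -2, -1, -1, 5, 0, -1
d²: 4, 1, 1, 25, 0, 1; Σd² = 32
ρ = 1 − 6·32/(6·35) = 1 − 192/210 = 0.086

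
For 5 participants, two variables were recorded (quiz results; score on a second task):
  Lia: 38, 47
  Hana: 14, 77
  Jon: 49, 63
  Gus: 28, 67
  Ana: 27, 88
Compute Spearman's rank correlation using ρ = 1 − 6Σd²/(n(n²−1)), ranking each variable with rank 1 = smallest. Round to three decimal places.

Ranks of variable 1: 4, 1, 5, 3, 2
Ranks of variable 2: 1, 4, 2, 3, 5
d = r₁ − r₂: 3, -3, 3, 0, -3
d²: 9, 9, 9, 0, 9; Σd² = 36
ρ = 1 − 6·36/(5·24) = 1 − 216/120 = -0.800

-0.800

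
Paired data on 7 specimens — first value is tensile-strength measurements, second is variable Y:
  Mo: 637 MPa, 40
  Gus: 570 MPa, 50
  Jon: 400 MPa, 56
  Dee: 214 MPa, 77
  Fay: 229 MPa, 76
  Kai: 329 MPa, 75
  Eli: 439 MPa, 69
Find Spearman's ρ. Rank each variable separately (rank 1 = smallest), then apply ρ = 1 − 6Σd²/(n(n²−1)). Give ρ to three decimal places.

Ranks of variable 1: 7, 6, 4, 1, 2, 3, 5
Ranks of variable 2: 1, 2, 3, 7, 6, 5, 4
d = r₁ − r₂: 6, 4, 1, -6, -4, -2, 1
d²: 36, 16, 1, 36, 16, 4, 1; Σd² = 110
ρ = 1 − 6·110/(7·48) = 1 − 660/336 = -0.964

-0.964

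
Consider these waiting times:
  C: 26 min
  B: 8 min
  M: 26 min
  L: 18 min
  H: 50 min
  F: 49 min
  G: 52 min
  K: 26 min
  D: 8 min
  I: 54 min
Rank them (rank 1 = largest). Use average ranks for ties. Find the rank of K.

6

Sorted (descending): 54, 52, 50, 49, 26, 26, 26, 18, 8, 8
The 3 values of 26 occupy positions 5–7 → average rank 6.
The 2 values of 8 occupy positions 9–10 → average rank (9+10)/2 = 9.5.
K has value 26 min → rank 6.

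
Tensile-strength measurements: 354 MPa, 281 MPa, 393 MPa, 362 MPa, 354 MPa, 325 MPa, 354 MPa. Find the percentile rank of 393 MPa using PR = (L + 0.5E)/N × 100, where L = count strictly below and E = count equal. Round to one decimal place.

N = 7.
Strictly below 393: 6. Equal to 393: 1.
PR = (6 + 0.5·1)/7 × 100 = 92.9

92.9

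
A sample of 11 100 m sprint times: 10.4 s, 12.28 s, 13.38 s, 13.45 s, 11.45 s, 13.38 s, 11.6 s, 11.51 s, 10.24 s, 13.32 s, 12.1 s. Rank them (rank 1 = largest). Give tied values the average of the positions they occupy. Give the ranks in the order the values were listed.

10, 5, 2.5, 1, 9, 2.5, 7, 8, 11, 4, 6

Sorted (descending): 13.45, 13.38, 13.38, 13.32, 12.28, 12.1, 11.6, 11.51, 11.45, 10.4, 10.24
The 2 values of 13.38 occupy positions 2–3 → average rank (2+3)/2 = 2.5.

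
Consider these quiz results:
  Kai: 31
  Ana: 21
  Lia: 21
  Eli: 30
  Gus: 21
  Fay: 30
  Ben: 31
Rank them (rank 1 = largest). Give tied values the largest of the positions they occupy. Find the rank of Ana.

7

Sorted (descending): 31, 31, 30, 30, 21, 21, 21
The 2 values of 31 occupy positions 1–2 → each gets rank 2.
The 2 values of 30 occupy positions 3–4 → each gets rank 4.
The 3 values of 21 occupy positions 5–7 → each gets rank 7.
Ana has value 21 → rank 7.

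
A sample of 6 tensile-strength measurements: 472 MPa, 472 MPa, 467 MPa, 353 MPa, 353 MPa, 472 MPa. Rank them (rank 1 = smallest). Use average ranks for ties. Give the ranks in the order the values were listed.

Sorted (ascending): 353, 353, 467, 472, 472, 472
The 2 values of 353 occupy positions 1–2 → average rank (1+2)/2 = 1.5.
The 3 values of 472 occupy positions 4–6 → average rank 5.

5, 5, 3, 1.5, 1.5, 5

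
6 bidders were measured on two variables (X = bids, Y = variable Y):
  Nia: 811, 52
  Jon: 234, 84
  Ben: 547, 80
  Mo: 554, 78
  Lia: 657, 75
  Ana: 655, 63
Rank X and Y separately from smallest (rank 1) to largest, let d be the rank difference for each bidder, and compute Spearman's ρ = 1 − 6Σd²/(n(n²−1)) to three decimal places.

-0.943

Ranks of variable 1: 6, 1, 2, 3, 5, 4
Ranks of variable 2: 1, 6, 5, 4, 3, 2
d = r₁ − r₂: 5, -5, -3, -1, 2, 2
d²: 25, 25, 9, 1, 4, 4; Σd² = 68
ρ = 1 − 6·68/(6·35) = 1 − 408/210 = -0.943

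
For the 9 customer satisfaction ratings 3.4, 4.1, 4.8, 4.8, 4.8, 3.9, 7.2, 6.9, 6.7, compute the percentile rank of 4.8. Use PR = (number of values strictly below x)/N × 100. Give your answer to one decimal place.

N = 9.
Strictly below 4.8: 3. Equal to 4.8: 3.
PR = 3/9 × 100 = 33.3

33.3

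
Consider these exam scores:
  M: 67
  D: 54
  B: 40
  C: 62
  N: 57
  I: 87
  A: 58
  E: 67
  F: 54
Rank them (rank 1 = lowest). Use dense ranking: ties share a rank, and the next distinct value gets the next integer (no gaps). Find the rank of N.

3

Sorted (ascending): 40, 54, 54, 57, 58, 62, 67, 67, 87
The 2 values of 54 share dense rank 2.
The 2 values of 67 share dense rank 6.
Remaining distinct values take the next consecutive integers.
N has value 57 → rank 3.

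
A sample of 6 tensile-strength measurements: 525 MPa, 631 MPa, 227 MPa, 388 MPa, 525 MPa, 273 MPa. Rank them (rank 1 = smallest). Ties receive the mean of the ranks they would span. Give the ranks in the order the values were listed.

4.5, 6, 1, 3, 4.5, 2

Sorted (ascending): 227, 273, 388, 525, 525, 631
The 2 values of 525 occupy positions 4–5 → average rank (4+5)/2 = 4.5.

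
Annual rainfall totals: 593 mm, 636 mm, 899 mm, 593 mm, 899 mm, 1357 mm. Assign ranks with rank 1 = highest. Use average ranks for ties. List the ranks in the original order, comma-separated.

Sorted (descending): 1357, 899, 899, 636, 593, 593
The 2 values of 899 occupy positions 2–3 → average rank (2+3)/2 = 2.5.
The 2 values of 593 occupy positions 5–6 → average rank (5+6)/2 = 5.5.

5.5, 4, 2.5, 5.5, 2.5, 1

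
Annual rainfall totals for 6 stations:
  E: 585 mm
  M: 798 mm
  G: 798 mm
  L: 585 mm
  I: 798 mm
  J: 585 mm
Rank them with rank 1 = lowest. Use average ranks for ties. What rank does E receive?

Sorted (ascending): 585, 585, 585, 798, 798, 798
The 3 values of 585 occupy positions 1–3 → average rank 2.
The 3 values of 798 occupy positions 4–6 → average rank 5.
E has value 585 mm → rank 2.

2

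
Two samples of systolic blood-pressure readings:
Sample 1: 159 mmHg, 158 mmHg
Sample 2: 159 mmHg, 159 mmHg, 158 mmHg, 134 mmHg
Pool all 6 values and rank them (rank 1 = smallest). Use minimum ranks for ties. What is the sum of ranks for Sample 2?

11

Sorted (ascending): 134, 158, 158, 159, 159, 159
The 2 values of 158 occupy positions 2–3 → each gets rank 2.
The 3 values of 159 occupy positions 4–6 → each gets rank 4.
Sample 2 values → pooled ranks: 159→4, 159→4, 158→2, 134→1
Rank sum = 4 + 4 + 2 + 1 = 11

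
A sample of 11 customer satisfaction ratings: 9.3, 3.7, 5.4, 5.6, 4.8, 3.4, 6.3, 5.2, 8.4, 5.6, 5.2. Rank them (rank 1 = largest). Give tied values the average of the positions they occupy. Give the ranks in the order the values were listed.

Sorted (descending): 9.3, 8.4, 6.3, 5.6, 5.6, 5.4, 5.2, 5.2, 4.8, 3.7, 3.4
The 2 values of 5.6 occupy positions 4–5 → average rank (4+5)/2 = 4.5.
The 2 values of 5.2 occupy positions 7–8 → average rank (7+8)/2 = 7.5.

1, 10, 6, 4.5, 9, 11, 3, 7.5, 2, 4.5, 7.5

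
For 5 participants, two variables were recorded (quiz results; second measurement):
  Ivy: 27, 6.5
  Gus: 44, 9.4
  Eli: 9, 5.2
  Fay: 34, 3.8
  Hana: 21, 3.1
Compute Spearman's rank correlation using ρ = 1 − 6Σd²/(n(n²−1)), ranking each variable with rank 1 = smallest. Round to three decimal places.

Ranks of variable 1: 3, 5, 1, 4, 2
Ranks of variable 2: 4, 5, 3, 2, 1
d = r₁ − r₂: -1, 0, -2, 2, 1
d²: 1, 0, 4, 4, 1; Σd² = 10
ρ = 1 − 6·10/(5·24) = 1 − 60/120 = 0.500

0.500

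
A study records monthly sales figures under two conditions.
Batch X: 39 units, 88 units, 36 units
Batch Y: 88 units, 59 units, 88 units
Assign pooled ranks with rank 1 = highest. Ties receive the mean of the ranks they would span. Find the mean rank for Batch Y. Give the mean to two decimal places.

2.67

Sorted (descending): 88, 88, 88, 59, 39, 36
The 3 values of 88 occupy positions 1–3 → average rank 2.
Batch Y values → pooled ranks: 88→2, 59→4, 88→2
Mean rank = (2 + 4 + 2) / 3 = 2.67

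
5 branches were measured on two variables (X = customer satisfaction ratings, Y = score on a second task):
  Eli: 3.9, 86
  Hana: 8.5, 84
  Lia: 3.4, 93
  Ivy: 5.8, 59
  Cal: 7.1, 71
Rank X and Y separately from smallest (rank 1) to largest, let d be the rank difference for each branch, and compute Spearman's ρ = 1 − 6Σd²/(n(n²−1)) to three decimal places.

-0.600

Ranks of variable 1: 2, 5, 1, 3, 4
Ranks of variable 2: 4, 3, 5, 1, 2
d = r₁ − r₂: -2, 2, -4, 2, 2
d²: 4, 4, 16, 4, 4; Σd² = 32
ρ = 1 − 6·32/(5·24) = 1 − 192/120 = -0.600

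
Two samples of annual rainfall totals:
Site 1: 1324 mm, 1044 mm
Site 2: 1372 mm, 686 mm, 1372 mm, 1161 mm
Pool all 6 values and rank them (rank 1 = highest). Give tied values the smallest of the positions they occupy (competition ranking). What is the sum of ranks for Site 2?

Sorted (descending): 1372, 1372, 1324, 1161, 1044, 686
The 2 values of 1372 occupy positions 1–2 → each gets rank 1.
Site 2 values → pooled ranks: 1372→1, 686→6, 1372→1, 1161→4
Rank sum = 1 + 6 + 1 + 4 = 12

12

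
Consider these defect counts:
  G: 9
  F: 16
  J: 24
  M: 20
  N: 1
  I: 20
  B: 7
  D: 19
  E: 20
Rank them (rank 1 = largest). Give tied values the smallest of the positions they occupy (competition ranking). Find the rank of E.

2

Sorted (descending): 24, 20, 20, 20, 19, 16, 9, 7, 1
The 3 values of 20 occupy positions 2–4 → each gets rank 2.
E has value 20 → rank 2.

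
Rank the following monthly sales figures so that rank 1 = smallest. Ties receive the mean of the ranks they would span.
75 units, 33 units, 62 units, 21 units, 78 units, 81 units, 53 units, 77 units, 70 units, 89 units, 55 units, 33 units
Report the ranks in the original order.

Sorted (ascending): 21, 33, 33, 53, 55, 62, 70, 75, 77, 78, 81, 89
The 2 values of 33 occupy positions 2–3 → average rank (2+3)/2 = 2.5.

8, 2.5, 6, 1, 10, 11, 4, 9, 7, 12, 5, 2.5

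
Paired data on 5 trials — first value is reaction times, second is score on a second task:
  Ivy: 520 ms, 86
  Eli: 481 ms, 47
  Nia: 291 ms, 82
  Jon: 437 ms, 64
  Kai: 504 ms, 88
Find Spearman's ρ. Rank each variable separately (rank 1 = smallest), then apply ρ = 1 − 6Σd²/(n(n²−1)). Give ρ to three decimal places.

Ranks of variable 1: 5, 3, 1, 2, 4
Ranks of variable 2: 4, 1, 3, 2, 5
d = r₁ − r₂: 1, 2, -2, 0, -1
d²: 1, 4, 4, 0, 1; Σd² = 10
ρ = 1 − 6·10/(5·24) = 1 − 60/120 = 0.500

0.500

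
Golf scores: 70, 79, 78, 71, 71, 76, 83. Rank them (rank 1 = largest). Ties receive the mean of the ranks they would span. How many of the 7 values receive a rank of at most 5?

4

Sorted (descending): 83, 79, 78, 76, 71, 71, 70
The 2 values of 71 occupy positions 5–6 → average rank (5+6)/2 = 5.5.
Ranks ≤ 5: {1, 2, 3, 4} → 4 values.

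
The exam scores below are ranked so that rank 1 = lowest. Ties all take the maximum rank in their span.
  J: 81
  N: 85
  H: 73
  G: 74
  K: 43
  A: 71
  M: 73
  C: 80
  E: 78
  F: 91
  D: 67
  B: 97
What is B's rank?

12

Sorted (ascending): 43, 67, 71, 73, 73, 74, 78, 80, 81, 85, 91, 97
The 2 values of 73 occupy positions 4–5 → each gets rank 5.
B has value 97 → rank 12.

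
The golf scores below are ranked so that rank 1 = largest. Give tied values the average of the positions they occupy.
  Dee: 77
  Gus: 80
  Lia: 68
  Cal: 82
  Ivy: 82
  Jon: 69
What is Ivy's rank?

1.5

Sorted (descending): 82, 82, 80, 77, 69, 68
The 2 values of 82 occupy positions 1–2 → average rank (1+2)/2 = 1.5.
Ivy has value 82 → rank 1.5.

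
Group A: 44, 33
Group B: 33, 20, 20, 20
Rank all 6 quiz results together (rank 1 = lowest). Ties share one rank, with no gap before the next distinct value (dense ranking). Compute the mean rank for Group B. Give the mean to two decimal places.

1.25

Sorted (ascending): 20, 20, 20, 33, 33, 44
The 3 values of 20 share dense rank 1.
The 2 values of 33 share dense rank 2.
Remaining distinct values take the next consecutive integers.
Group B values → pooled ranks: 33→2, 20→1, 20→1, 20→1
Mean rank = (2 + 1 + 1 + 1) / 4 = 1.25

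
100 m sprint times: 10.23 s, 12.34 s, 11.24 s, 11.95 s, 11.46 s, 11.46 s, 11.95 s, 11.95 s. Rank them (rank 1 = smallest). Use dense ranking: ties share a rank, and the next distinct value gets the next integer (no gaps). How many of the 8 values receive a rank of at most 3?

Sorted (ascending): 10.23, 11.24, 11.46, 11.46, 11.95, 11.95, 11.95, 12.34
The 2 values of 11.46 share dense rank 3.
The 3 values of 11.95 share dense rank 4.
Remaining distinct values take the next consecutive integers.
Ranks ≤ 3: {1, 2, 3, 3} → 4 values.

4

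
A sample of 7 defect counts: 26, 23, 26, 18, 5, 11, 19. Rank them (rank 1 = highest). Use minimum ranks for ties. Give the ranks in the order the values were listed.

1, 3, 1, 5, 7, 6, 4

Sorted (descending): 26, 26, 23, 19, 18, 11, 5
The 2 values of 26 occupy positions 1–2 → each gets rank 1.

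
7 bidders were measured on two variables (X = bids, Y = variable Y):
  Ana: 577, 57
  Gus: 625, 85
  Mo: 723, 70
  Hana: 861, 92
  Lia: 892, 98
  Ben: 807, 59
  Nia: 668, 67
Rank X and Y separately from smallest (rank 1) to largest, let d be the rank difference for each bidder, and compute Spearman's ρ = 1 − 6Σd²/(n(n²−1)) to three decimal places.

Ranks of variable 1: 1, 2, 4, 6, 7, 5, 3
Ranks of variable 2: 1, 5, 4, 6, 7, 2, 3
d = r₁ − r₂: 0, -3, 0, 0, 0, 3, 0
d²: 0, 9, 0, 0, 0, 9, 0; Σd² = 18
ρ = 1 − 6·18/(7·48) = 1 − 108/336 = 0.679

0.679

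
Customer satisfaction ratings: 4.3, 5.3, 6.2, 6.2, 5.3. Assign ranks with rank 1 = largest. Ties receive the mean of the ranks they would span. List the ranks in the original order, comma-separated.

Sorted (descending): 6.2, 6.2, 5.3, 5.3, 4.3
The 2 values of 6.2 occupy positions 1–2 → average rank (1+2)/2 = 1.5.
The 2 values of 5.3 occupy positions 3–4 → average rank (3+4)/2 = 3.5.

5, 3.5, 1.5, 1.5, 3.5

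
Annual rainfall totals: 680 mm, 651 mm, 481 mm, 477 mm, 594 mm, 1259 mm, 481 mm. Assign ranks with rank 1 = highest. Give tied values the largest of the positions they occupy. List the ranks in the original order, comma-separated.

Sorted (descending): 1259, 680, 651, 594, 481, 481, 477
The 2 values of 481 occupy positions 5–6 → each gets rank 6.

2, 3, 6, 7, 4, 1, 6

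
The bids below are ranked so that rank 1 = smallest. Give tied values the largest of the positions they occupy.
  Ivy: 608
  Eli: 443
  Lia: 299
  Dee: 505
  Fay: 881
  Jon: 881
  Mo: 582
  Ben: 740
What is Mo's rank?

Sorted (ascending): 299, 443, 505, 582, 608, 740, 881, 881
The 2 values of 881 occupy positions 7–8 → each gets rank 8.
Mo has value 582 → rank 4.

4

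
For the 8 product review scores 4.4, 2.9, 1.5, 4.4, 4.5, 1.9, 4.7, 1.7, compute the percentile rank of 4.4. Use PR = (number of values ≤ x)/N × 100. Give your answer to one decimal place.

75.0

N = 8.
Strictly below 4.4: 4. Equal to 4.4: 2.
PR = 6/8 × 100 = 75.0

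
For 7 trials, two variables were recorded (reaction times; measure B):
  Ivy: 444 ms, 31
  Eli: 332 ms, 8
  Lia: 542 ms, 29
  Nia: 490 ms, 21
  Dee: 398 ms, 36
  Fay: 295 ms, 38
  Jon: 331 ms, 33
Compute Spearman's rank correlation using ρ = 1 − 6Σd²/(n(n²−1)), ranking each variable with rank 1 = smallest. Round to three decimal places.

-0.536

Ranks of variable 1: 5, 3, 7, 6, 4, 1, 2
Ranks of variable 2: 4, 1, 3, 2, 6, 7, 5
d = r₁ − r₂: 1, 2, 4, 4, -2, -6, -3
d²: 1, 4, 16, 16, 4, 36, 9; Σd² = 86
ρ = 1 − 6·86/(7·48) = 1 − 516/336 = -0.536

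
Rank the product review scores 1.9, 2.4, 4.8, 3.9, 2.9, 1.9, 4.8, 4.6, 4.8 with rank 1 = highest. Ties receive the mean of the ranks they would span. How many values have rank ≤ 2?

3

Sorted (descending): 4.8, 4.8, 4.8, 4.6, 3.9, 2.9, 2.4, 1.9, 1.9
The 3 values of 4.8 occupy positions 1–3 → average rank 2.
The 2 values of 1.9 occupy positions 8–9 → average rank (8+9)/2 = 8.5.
Ranks ≤ 2: {2, 2, 2} → 3 values.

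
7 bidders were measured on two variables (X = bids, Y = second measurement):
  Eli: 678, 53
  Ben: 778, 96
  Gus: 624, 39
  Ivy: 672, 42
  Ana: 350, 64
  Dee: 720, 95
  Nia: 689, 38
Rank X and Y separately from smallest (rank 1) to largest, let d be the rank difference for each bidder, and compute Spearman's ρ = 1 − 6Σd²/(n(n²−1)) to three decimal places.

Ranks of variable 1: 4, 7, 2, 3, 1, 6, 5
Ranks of variable 2: 4, 7, 2, 3, 5, 6, 1
d = r₁ − r₂: 0, 0, 0, 0, -4, 0, 4
d²: 0, 0, 0, 0, 16, 0, 16; Σd² = 32
ρ = 1 − 6·32/(7·48) = 1 − 192/336 = 0.429

0.429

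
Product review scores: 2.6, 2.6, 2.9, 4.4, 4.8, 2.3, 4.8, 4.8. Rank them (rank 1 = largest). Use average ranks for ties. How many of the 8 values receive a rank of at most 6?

5

Sorted (descending): 4.8, 4.8, 4.8, 4.4, 2.9, 2.6, 2.6, 2.3
The 3 values of 4.8 occupy positions 1–3 → average rank 2.
The 2 values of 2.6 occupy positions 6–7 → average rank (6+7)/2 = 6.5.
Ranks ≤ 6: {2, 2, 2, 4, 5} → 5 values.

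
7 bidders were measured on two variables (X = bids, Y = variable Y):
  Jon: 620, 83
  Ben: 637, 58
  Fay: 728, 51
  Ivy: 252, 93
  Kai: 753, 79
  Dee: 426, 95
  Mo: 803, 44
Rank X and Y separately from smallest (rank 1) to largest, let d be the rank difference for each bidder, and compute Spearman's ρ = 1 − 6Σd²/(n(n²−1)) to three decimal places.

Ranks of variable 1: 3, 4, 5, 1, 6, 2, 7
Ranks of variable 2: 5, 3, 2, 6, 4, 7, 1
d = r₁ − r₂: -2, 1, 3, -5, 2, -5, 6
d²: 4, 1, 9, 25, 4, 25, 36; Σd² = 104
ρ = 1 − 6·104/(7·48) = 1 − 624/336 = -0.857

-0.857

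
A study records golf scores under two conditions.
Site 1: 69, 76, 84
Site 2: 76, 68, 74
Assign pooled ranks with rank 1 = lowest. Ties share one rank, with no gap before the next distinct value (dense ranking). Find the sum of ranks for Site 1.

11

Sorted (ascending): 68, 69, 74, 76, 76, 84
The 2 values of 76 share dense rank 4.
Remaining distinct values take the next consecutive integers.
Site 1 values → pooled ranks: 69→2, 76→4, 84→5
Rank sum = 2 + 4 + 5 = 11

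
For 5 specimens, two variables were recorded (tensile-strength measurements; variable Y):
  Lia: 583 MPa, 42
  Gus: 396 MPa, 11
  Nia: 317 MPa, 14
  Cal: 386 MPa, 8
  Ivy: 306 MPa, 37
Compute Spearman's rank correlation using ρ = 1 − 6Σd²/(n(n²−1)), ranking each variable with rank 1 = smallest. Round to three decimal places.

0.100

Ranks of variable 1: 5, 4, 2, 3, 1
Ranks of variable 2: 5, 2, 3, 1, 4
d = r₁ − r₂: 0, 2, -1, 2, -3
d²: 0, 4, 1, 4, 9; Σd² = 18
ρ = 1 − 6·18/(5·24) = 1 − 108/120 = 0.100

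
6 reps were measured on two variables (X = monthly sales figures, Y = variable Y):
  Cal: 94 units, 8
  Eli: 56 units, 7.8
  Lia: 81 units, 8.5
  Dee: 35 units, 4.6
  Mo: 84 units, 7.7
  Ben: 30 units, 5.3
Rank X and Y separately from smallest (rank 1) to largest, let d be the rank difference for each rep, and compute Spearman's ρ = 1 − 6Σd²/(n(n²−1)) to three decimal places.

0.657

Ranks of variable 1: 6, 3, 4, 2, 5, 1
Ranks of variable 2: 5, 4, 6, 1, 3, 2
d = r₁ − r₂: 1, -1, -2, 1, 2, -1
d²: 1, 1, 4, 1, 4, 1; Σd² = 12
ρ = 1 − 6·12/(6·35) = 1 − 72/210 = 0.657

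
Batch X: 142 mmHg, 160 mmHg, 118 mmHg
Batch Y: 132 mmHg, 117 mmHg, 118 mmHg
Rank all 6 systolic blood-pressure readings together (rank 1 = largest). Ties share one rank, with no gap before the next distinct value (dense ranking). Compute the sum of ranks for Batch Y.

Sorted (descending): 160, 142, 132, 118, 118, 117
The 2 values of 118 share dense rank 4.
Remaining distinct values take the next consecutive integers.
Batch Y values → pooled ranks: 132→3, 117→5, 118→4
Rank sum = 3 + 5 + 4 = 12

12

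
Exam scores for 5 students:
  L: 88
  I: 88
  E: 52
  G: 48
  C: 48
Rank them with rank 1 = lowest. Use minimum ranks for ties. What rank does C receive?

1

Sorted (ascending): 48, 48, 52, 88, 88
The 2 values of 48 occupy positions 1–2 → each gets rank 1.
The 2 values of 88 occupy positions 4–5 → each gets rank 4.
C has value 48 → rank 1.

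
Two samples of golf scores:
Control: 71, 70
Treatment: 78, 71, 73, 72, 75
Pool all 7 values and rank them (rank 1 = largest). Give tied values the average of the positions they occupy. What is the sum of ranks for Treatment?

15.5

Sorted (descending): 78, 75, 73, 72, 71, 71, 70
The 2 values of 71 occupy positions 5–6 → average rank (5+6)/2 = 5.5.
Treatment values → pooled ranks: 78→1, 71→5.5, 73→3, 72→4, 75→2
Rank sum = 1 + 5.5 + 3 + 4 + 2 = 15.5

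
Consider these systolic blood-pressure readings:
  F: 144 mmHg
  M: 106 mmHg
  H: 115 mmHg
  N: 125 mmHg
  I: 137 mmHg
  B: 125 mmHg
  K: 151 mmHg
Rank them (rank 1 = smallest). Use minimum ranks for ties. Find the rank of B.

3

Sorted (ascending): 106, 115, 125, 125, 137, 144, 151
The 2 values of 125 occupy positions 3–4 → each gets rank 3.
B has value 125 mmHg → rank 3.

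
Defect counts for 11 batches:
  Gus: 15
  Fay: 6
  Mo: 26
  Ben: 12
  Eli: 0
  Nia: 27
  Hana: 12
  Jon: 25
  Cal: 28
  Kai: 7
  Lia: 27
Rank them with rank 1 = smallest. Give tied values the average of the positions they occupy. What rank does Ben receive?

Sorted (ascending): 0, 6, 7, 12, 12, 15, 25, 26, 27, 27, 28
The 2 values of 12 occupy positions 4–5 → average rank (4+5)/2 = 4.5.
The 2 values of 27 occupy positions 9–10 → average rank (9+10)/2 = 9.5.
Ben has value 12 → rank 4.5.

4.5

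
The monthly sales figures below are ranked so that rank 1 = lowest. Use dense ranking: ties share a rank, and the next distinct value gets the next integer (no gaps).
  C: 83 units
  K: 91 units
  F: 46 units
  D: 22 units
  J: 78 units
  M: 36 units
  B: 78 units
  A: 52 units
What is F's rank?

3

Sorted (ascending): 22, 36, 46, 52, 78, 78, 83, 91
The 2 values of 78 share dense rank 5.
Remaining distinct values take the next consecutive integers.
F has value 46 units → rank 3.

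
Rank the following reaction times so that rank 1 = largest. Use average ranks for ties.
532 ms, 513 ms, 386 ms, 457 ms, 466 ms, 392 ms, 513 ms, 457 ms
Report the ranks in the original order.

Sorted (descending): 532, 513, 513, 466, 457, 457, 392, 386
The 2 values of 513 occupy positions 2–3 → average rank (2+3)/2 = 2.5.
The 2 values of 457 occupy positions 5–6 → average rank (5+6)/2 = 5.5.

1, 2.5, 8, 5.5, 4, 7, 2.5, 5.5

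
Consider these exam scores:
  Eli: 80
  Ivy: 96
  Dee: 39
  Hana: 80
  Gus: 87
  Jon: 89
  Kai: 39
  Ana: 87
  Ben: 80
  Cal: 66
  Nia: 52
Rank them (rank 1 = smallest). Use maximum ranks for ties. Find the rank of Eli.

Sorted (ascending): 39, 39, 52, 66, 80, 80, 80, 87, 87, 89, 96
The 2 values of 39 occupy positions 1–2 → each gets rank 2.
The 3 values of 80 occupy positions 5–7 → each gets rank 7.
The 2 values of 87 occupy positions 8–9 → each gets rank 9.
Eli has value 80 → rank 7.

7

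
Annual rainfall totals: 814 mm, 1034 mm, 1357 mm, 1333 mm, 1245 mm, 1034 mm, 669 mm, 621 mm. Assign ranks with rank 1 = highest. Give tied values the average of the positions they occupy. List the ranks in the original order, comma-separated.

6, 4.5, 1, 2, 3, 4.5, 7, 8

Sorted (descending): 1357, 1333, 1245, 1034, 1034, 814, 669, 621
The 2 values of 1034 occupy positions 4–5 → average rank (4+5)/2 = 4.5.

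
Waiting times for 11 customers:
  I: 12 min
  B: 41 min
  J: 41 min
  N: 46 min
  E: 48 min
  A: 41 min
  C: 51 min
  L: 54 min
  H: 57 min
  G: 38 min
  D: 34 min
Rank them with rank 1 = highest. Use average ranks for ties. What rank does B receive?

7

Sorted (descending): 57, 54, 51, 48, 46, 41, 41, 41, 38, 34, 12
The 3 values of 41 occupy positions 6–8 → average rank 7.
B has value 41 min → rank 7.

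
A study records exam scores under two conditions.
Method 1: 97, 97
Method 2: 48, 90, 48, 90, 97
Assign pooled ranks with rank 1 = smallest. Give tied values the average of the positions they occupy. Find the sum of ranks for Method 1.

12

Sorted (ascending): 48, 48, 90, 90, 97, 97, 97
The 2 values of 48 occupy positions 1–2 → average rank (1+2)/2 = 1.5.
The 2 values of 90 occupy positions 3–4 → average rank (3+4)/2 = 3.5.
The 3 values of 97 occupy positions 5–7 → average rank 6.
Method 1 values → pooled ranks: 97→6, 97→6
Rank sum = 6 + 6 = 12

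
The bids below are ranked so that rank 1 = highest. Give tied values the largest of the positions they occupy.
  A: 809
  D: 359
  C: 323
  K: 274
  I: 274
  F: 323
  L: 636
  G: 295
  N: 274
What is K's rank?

Sorted (descending): 809, 636, 359, 323, 323, 295, 274, 274, 274
The 2 values of 323 occupy positions 4–5 → each gets rank 5.
The 3 values of 274 occupy positions 7–9 → each gets rank 9.
K has value 274 → rank 9.

9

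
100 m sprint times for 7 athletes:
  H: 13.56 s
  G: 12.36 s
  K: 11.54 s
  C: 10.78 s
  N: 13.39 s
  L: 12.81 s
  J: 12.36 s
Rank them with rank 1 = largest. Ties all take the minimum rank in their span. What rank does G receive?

4

Sorted (descending): 13.56, 13.39, 12.81, 12.36, 12.36, 11.54, 10.78
The 2 values of 12.36 occupy positions 4–5 → each gets rank 4.
G has value 12.36 s → rank 4.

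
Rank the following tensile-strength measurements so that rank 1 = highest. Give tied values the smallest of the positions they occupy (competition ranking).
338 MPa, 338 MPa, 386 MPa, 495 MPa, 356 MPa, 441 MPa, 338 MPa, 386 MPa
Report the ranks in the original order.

Sorted (descending): 495, 441, 386, 386, 356, 338, 338, 338
The 2 values of 386 occupy positions 3–4 → each gets rank 3.
The 3 values of 338 occupy positions 6–8 → each gets rank 6.

6, 6, 3, 1, 5, 2, 6, 3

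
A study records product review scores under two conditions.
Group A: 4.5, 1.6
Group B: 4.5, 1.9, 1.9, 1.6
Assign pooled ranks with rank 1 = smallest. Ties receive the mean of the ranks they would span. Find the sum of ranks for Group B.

Sorted (ascending): 1.6, 1.6, 1.9, 1.9, 4.5, 4.5
The 2 values of 1.6 occupy positions 1–2 → average rank (1+2)/2 = 1.5.
The 2 values of 1.9 occupy positions 3–4 → average rank (3+4)/2 = 3.5.
The 2 values of 4.5 occupy positions 5–6 → average rank (5+6)/2 = 5.5.
Group B values → pooled ranks: 4.5→5.5, 1.9→3.5, 1.9→3.5, 1.6→1.5
Rank sum = 5.5 + 3.5 + 3.5 + 1.5 = 14

14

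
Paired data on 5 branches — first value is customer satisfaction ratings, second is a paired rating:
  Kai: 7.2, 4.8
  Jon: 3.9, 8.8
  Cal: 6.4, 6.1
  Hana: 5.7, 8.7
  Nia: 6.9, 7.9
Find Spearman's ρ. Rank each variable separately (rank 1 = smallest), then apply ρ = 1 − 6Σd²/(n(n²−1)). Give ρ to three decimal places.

-0.900

Ranks of variable 1: 5, 1, 3, 2, 4
Ranks of variable 2: 1, 5, 2, 4, 3
d = r₁ − r₂: 4, -4, 1, -2, 1
d²: 16, 16, 1, 4, 1; Σd² = 38
ρ = 1 − 6·38/(5·24) = 1 − 228/120 = -0.900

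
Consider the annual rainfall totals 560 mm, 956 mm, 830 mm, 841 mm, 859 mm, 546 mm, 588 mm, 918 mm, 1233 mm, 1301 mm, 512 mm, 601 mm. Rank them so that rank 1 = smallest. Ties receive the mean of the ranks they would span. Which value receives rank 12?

1301

Sorted (ascending): 512, 546, 560, 588, 601, 830, 841, 859, 918, 956, 1233, 1301
No ties — each value takes its position as its rank.
Rank 12 → value 1301.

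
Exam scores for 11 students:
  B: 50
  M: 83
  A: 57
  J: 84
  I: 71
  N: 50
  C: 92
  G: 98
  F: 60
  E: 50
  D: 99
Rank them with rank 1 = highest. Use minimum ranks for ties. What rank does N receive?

Sorted (descending): 99, 98, 92, 84, 83, 71, 60, 57, 50, 50, 50
The 3 values of 50 occupy positions 9–11 → each gets rank 9.
N has value 50 → rank 9.

9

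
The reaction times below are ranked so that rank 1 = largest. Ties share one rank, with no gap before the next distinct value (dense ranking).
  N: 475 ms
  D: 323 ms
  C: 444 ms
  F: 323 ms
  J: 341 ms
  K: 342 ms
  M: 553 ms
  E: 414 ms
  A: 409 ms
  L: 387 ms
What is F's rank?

Sorted (descending): 553, 475, 444, 414, 409, 387, 342, 341, 323, 323
The 2 values of 323 share dense rank 9.
Remaining distinct values take the next consecutive integers.
F has value 323 ms → rank 9.

9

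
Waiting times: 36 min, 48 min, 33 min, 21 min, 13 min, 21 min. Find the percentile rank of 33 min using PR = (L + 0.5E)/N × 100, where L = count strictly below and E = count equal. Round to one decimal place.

58.3

N = 6.
Strictly below 33: 3. Equal to 33: 1.
PR = (3 + 0.5·1)/6 × 100 = 58.3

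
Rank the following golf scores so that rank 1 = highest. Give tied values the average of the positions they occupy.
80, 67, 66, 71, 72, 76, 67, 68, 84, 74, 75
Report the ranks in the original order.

Sorted (descending): 84, 80, 76, 75, 74, 72, 71, 68, 67, 67, 66
The 2 values of 67 occupy positions 9–10 → average rank (9+10)/2 = 9.5.

2, 9.5, 11, 7, 6, 3, 9.5, 8, 1, 5, 4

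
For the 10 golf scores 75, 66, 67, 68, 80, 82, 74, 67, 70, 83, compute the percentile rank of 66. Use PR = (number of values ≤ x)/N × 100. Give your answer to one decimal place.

N = 10.
Strictly below 66: 0. Equal to 66: 1.
PR = 1/10 × 100 = 10.0

10.0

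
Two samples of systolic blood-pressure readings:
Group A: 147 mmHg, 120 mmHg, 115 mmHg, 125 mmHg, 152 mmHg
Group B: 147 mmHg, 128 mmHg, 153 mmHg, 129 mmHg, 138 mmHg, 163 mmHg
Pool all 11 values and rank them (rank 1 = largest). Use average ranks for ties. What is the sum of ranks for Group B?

Sorted (descending): 163, 153, 152, 147, 147, 138, 129, 128, 125, 120, 115
The 2 values of 147 occupy positions 4–5 → average rank (4+5)/2 = 4.5.
Group B values → pooled ranks: 147→4.5, 128→8, 153→2, 129→7, 138→6, 163→1
Rank sum = 4.5 + 8 + 2 + 7 + 6 + 1 = 28.5

28.5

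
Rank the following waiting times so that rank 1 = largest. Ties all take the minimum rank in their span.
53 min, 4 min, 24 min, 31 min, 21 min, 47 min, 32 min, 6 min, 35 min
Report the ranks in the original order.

1, 9, 6, 5, 7, 2, 4, 8, 3

Sorted (descending): 53, 47, 35, 32, 31, 24, 21, 6, 4
No ties — each value takes its position as its rank.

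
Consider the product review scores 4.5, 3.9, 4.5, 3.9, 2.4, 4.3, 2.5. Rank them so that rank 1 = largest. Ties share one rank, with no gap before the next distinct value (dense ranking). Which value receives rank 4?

2.5

Sorted (descending): 4.5, 4.5, 4.3, 3.9, 3.9, 2.5, 2.4
The 2 values of 4.5 share dense rank 1.
The 2 values of 3.9 share dense rank 3.
Remaining distinct values take the next consecutive integers.
Rank 4 → value 2.5.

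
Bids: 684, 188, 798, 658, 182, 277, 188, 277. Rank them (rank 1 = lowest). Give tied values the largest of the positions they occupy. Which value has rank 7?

684

Sorted (ascending): 182, 188, 188, 277, 277, 658, 684, 798
The 2 values of 188 occupy positions 2–3 → each gets rank 3.
The 2 values of 277 occupy positions 4–5 → each gets rank 5.
Rank 7 → value 684.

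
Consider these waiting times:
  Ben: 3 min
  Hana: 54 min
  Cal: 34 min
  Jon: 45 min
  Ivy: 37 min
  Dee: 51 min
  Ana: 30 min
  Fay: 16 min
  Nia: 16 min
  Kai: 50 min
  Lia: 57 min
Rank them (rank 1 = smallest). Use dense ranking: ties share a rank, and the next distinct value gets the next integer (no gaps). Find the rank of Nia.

2

Sorted (ascending): 3, 16, 16, 30, 34, 37, 45, 50, 51, 54, 57
The 2 values of 16 share dense rank 2.
Remaining distinct values take the next consecutive integers.
Nia has value 16 min → rank 2.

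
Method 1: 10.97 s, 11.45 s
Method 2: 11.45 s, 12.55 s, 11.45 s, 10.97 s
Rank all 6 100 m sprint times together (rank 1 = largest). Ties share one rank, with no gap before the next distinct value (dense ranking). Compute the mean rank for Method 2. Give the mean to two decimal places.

Sorted (descending): 12.55, 11.45, 11.45, 11.45, 10.97, 10.97
The 3 values of 11.45 share dense rank 2.
The 2 values of 10.97 share dense rank 3.
Remaining distinct values take the next consecutive integers.
Method 2 values → pooled ranks: 11.45→2, 12.55→1, 11.45→2, 10.97→3
Mean rank = (2 + 1 + 2 + 3) / 4 = 2.00

2.00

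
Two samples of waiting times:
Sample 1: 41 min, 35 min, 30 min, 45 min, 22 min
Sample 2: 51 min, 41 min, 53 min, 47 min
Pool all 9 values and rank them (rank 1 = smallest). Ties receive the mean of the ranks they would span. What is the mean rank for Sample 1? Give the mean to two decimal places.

Sorted (ascending): 22, 30, 35, 41, 41, 45, 47, 51, 53
The 2 values of 41 occupy positions 4–5 → average rank (4+5)/2 = 4.5.
Sample 1 values → pooled ranks: 41→4.5, 35→3, 30→2, 45→6, 22→1
Mean rank = (4.5 + 3 + 2 + 6 + 1) / 5 = 3.30

3.30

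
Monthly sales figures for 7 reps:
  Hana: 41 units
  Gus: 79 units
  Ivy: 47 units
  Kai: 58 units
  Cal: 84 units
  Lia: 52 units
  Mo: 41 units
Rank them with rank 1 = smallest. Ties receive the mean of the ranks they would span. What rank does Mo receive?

1.5

Sorted (ascending): 41, 41, 47, 52, 58, 79, 84
The 2 values of 41 occupy positions 1–2 → average rank (1+2)/2 = 1.5.
Mo has value 41 units → rank 1.5.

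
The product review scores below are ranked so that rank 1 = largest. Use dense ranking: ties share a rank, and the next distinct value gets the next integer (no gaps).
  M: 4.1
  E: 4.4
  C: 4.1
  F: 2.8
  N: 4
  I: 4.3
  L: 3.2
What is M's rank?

Sorted (descending): 4.4, 4.3, 4.1, 4.1, 4, 3.2, 2.8
The 2 values of 4.1 share dense rank 3.
Remaining distinct values take the next consecutive integers.
M has value 4.1 → rank 3.

3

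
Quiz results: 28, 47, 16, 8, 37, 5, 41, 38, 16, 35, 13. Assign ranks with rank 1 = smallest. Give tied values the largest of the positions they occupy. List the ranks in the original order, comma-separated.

Sorted (ascending): 5, 8, 13, 16, 16, 28, 35, 37, 38, 41, 47
The 2 values of 16 occupy positions 4–5 → each gets rank 5.

6, 11, 5, 2, 8, 1, 10, 9, 5, 7, 3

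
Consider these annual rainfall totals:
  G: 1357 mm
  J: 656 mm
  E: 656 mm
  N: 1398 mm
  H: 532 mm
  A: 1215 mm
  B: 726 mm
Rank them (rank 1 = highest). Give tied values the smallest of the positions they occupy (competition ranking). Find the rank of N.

1

Sorted (descending): 1398, 1357, 1215, 726, 656, 656, 532
The 2 values of 656 occupy positions 5–6 → each gets rank 5.
N has value 1398 mm → rank 1.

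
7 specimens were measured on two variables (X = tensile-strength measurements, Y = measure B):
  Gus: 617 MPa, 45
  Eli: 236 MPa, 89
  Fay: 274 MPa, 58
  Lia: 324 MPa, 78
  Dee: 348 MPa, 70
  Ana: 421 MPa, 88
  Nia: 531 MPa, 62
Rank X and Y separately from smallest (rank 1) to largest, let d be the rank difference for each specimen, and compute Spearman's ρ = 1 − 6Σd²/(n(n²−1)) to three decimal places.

-0.536

Ranks of variable 1: 7, 1, 2, 3, 4, 5, 6
Ranks of variable 2: 1, 7, 2, 5, 4, 6, 3
d = r₁ − r₂: 6, -6, 0, -2, 0, -1, 3
d²: 36, 36, 0, 4, 0, 1, 9; Σd² = 86
ρ = 1 − 6·86/(7·48) = 1 − 516/336 = -0.536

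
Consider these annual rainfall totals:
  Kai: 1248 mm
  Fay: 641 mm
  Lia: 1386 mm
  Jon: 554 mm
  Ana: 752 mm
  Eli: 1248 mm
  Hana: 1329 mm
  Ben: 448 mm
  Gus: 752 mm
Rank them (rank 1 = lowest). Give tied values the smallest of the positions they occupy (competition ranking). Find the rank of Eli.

6

Sorted (ascending): 448, 554, 641, 752, 752, 1248, 1248, 1329, 1386
The 2 values of 752 occupy positions 4–5 → each gets rank 4.
The 2 values of 1248 occupy positions 6–7 → each gets rank 6.
Eli has value 1248 mm → rank 6.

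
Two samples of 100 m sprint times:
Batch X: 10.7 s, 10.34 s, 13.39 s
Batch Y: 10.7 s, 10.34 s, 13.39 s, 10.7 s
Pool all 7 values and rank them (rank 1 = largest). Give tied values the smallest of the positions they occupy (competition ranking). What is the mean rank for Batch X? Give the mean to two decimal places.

3.33

Sorted (descending): 13.39, 13.39, 10.7, 10.7, 10.7, 10.34, 10.34
The 2 values of 13.39 occupy positions 1–2 → each gets rank 1.
The 3 values of 10.7 occupy positions 3–5 → each gets rank 3.
The 2 values of 10.34 occupy positions 6–7 → each gets rank 6.
Batch X values → pooled ranks: 10.7→3, 10.34→6, 13.39→1
Mean rank = (3 + 6 + 1) / 3 = 3.33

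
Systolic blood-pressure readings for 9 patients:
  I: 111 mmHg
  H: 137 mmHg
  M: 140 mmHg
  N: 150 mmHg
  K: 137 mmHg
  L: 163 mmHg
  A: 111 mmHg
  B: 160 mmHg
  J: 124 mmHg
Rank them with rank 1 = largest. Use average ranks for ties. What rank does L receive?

Sorted (descending): 163, 160, 150, 140, 137, 137, 124, 111, 111
The 2 values of 137 occupy positions 5–6 → average rank (5+6)/2 = 5.5.
The 2 values of 111 occupy positions 8–9 → average rank (8+9)/2 = 8.5.
L has value 163 mmHg → rank 1.

1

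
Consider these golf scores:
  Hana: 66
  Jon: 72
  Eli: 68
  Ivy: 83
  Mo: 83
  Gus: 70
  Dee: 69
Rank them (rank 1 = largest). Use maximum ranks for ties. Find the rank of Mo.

2

Sorted (descending): 83, 83, 72, 70, 69, 68, 66
The 2 values of 83 occupy positions 1–2 → each gets rank 2.
Mo has value 83 → rank 2.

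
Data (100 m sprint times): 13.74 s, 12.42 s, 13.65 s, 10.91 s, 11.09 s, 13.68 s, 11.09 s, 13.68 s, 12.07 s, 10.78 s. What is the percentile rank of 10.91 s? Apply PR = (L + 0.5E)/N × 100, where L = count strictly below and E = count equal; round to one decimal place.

15.0

N = 10.
Strictly below 10.91: 1. Equal to 10.91: 1.
PR = (1 + 0.5·1)/10 × 100 = 15.0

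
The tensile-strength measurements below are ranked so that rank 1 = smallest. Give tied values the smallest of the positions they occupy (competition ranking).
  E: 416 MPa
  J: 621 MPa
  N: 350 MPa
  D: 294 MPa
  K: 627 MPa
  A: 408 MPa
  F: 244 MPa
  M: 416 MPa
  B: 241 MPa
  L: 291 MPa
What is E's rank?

Sorted (ascending): 241, 244, 291, 294, 350, 408, 416, 416, 621, 627
The 2 values of 416 occupy positions 7–8 → each gets rank 7.
E has value 416 MPa → rank 7.

7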